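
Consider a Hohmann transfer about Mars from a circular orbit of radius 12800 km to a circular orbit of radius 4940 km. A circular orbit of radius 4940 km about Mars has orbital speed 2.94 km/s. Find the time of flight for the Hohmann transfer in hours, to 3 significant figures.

From the circular-orbit relation v² = μ/r at r = 4940 km: μ = v²r = (2.94)² × 4940 = 42699.4 km³/s².
Transfer-ellipse semi-major axis a_t = (r₁ + r₂)/2 = (12800 + 4940)/2 = 8870 km.
Transfer time t = π√(a_t³/μ) = π√((8870)³ / 42699.4) = 12700 s.
Converting: 12700 s ÷ 3600 s/hour = 3.53 hours.

t = 3.53 hours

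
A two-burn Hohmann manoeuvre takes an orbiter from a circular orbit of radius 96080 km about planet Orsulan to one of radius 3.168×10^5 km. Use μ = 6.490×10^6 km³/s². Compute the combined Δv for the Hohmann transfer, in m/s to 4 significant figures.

Transfer-ellipse semi-major axis a_t = (r₁ + r₂)/2 = (96080 + 3.168×10^5)/2 = 2.0644×10^5 km.
At r₁ the circular-orbit speed is v₁ = √(μ/r₁) = 8.21875 km/s.
On the transfer ellipse at r₁, vis-viva gives v_p = √[μ(2/r₁ − 1/a_t)] = 10.1813 km/s.
First burn Δv₁ = |v_p − v₁| = 1.963 km/s.
At r₂, v₂ = √(μ/r₂) = 4.526 km/s.
Transfer-orbit speed at r₂: v_a = √[μ(2/r₂ − 1/a_t)] = 3.088 km/s.
Second burn Δv₂ = |v₂ − v_a| = 1.438 km/s.
Δv = Δv₁ + Δv₂ = 1.963 + 1.438 = 3.401 km/s.

Δv = 3401 m/s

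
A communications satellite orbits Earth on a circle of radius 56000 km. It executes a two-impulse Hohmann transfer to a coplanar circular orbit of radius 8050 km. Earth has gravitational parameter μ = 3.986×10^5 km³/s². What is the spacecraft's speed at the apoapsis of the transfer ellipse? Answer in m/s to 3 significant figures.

Transfer-ellipse semi-major axis a_t = (r₁ + r₂)/2 = (56000 + 8050)/2 = 32025 km.
At apoapsis, r = 56000 km.
From the vis-viva equation, v = √[μ(2/r − 1/a_t)] = 1.338 km/s.

v = 1340 m/s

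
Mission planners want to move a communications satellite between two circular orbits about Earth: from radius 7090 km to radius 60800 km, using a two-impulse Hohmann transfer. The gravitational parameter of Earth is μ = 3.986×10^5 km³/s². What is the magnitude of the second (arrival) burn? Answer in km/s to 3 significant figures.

Semi-major axis of the transfer orbit: a_t = (7090 + 60800)/2 = 33945 km.
Circular speed at r = 60800 km: v_c = √(μ/r) = 2.560 km/s.
Transfer-orbit speed at the same r (vis-viva, a = a_t): v_t = √[μ(2/r − 1/a_t)] = 1.170 km/s.
Δv₂ = |v_t − v_c| = |1.170 − 2.560| = 1.390 km/s.

Δv₂ = 1.39 km/s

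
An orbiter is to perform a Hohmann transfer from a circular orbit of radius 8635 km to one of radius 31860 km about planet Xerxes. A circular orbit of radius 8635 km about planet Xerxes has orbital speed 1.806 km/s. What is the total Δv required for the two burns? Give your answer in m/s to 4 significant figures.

From the circular-orbit relation v² = μ/r at r = 8635 km: μ = v²r = (1.806)² × 8635 = 28164.2 km³/s².
Transfer-ellipse semi-major axis a_t = (r₁ + r₂)/2 = (8635 + 31860)/2 = 20247.5 km.
At r₁ the circular-orbit speed is v₁ = √(μ/r₁) = 1.8060 km/s.
Transfer-orbit speed at r₁ (v² = μ(2/r − 1/a)): v_p = √[μ(2/r₁ − 1/a_t)] = 2.2655 km/s.
First burn Δv₁ = |v_p − v₁| = 0.4595 km/s.
Circular speed at r₂: v₂ = √(μ/r₂) = 0.9402 km/s.
Transfer-orbit speed at r₂: v_a = √[μ(2/r₂ − 1/a_t)] = 0.6140 km/s.
Second burn Δv₂ = |v₂ − v_a| = 0.3262 km/s.
Δv = Δv₁ + Δv₂ = 0.4595 + 0.3262 = 0.7857 km/s.

Δv = 785.7 m/s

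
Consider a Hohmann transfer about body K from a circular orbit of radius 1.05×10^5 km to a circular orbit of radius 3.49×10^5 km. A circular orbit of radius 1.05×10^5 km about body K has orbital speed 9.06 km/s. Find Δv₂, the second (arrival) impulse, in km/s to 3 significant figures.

From the circular-orbit relation v² = μ/r at r = 1.05×10^5 km: μ = v²r = (9.06)² × 1.05×10^5 = 8.61878×10^6 km³/s².
Semi-major axis of the transfer orbit: a_t = (1.050×10^5 + 3.490×10^5)/2 = 2.270×10^5 km.
Circular speed at r = 3.490×10^5 km: v_c = √(μ/r) = 4.9695 km/s.
Vis-viva on the transfer ellipse at r = 3.490×10^5 km gives v_t = √[μ(2/r − 1/a_t)] = 3.3798 km/s.
Δv₂ = |v_t − v_c| = |3.3798 − 4.9695| = 1.590 km/s.

Δv₂ = 1.59 km/s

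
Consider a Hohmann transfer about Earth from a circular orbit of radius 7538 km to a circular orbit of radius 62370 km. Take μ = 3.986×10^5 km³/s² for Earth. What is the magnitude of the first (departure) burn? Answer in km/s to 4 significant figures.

Semi-major axis of the transfer orbit: a_t = (7538 + 62370)/2 = 34954 km.
Circular speed at r = 7538 km: v_c = √(μ/r) = 7.272 km/s.
Vis-viva on the transfer ellipse at r = 7538 km gives v_t = √[μ(2/r − 1/a_t)] = 9.714 km/s.
Δv₁ = |v_t − v_c| = |9.714 − 7.272| = 2.442 km/s.

Δv₁ = 2.442 km/s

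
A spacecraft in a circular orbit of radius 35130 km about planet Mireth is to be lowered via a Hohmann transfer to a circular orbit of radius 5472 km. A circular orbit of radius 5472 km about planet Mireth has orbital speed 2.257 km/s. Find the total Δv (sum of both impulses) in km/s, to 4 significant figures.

From the circular-orbit relation v² = μ/r at r = 5472 km: μ = v²r = (2.257)² × 5472 = 27874.6 km³/s².
Semi-major axis of the transfer orbit: a_t = (35130 + 5472)/2 = 20301 km.
At r₁ the circular-orbit speed is v₁ = √(μ/r₁) = 0.8908 km/s.
Transfer-orbit speed at r₁ (vis-viva): v_a = √[μ(2/r₁ − 1/a_t)] = 0.4625 km/s.
First burn Δv₁ = |v_a − v₁| = 0.4283 km/s.
Circular speed at r₂: v₂ = √(μ/r₂) = 2.257 km/s.
Transfer-orbit speed at r₂: v_p = √[μ(2/r₂ − 1/a_t)] = 2.969 km/s.
Second burn Δv₂ = |v₂ − v_p| = 0.7120 km/s.
Total Δv = Δv₁ + Δv₂ = 1.140 km/s.

Δv = 1.140 km/s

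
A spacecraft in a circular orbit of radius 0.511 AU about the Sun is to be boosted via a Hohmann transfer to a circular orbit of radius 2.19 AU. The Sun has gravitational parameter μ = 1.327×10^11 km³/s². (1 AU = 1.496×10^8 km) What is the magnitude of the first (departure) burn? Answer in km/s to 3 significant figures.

Δv₁ = 11.4 km/s

In km: r₁ = 0.511 × 1.496×10^8 = 7.64456×10^7 km; r₂ = 2.19 × 1.496×10^8 = 3.27624×10^8 km.
Semi-major axis of the transfer orbit: a_t = (7.64456×10^7 + 3.27624×10^8)/2 = 2.020348×10^8 km.
Circular speed at r = 7.64456×10^7 km: v_c = √(μ/r) = 41.664 km/s.
Transfer-orbit speed at the same r (vis-viva, a = a_t): v_t = √[μ(2/r − 1/a_t)] = 53.056 km/s.
Δv₁ = |v_t − v_c| = |53.056 − 41.664| = 11.39 km/s.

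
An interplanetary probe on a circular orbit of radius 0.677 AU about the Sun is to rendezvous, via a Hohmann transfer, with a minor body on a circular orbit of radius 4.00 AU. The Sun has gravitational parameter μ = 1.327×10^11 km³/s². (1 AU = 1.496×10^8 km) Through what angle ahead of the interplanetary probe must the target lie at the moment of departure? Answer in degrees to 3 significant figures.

In km: r₁ = 0.677 × 1.496×10^8 = 1.012792×10^8 km; r₂ = 4.00 × 1.496×10^8 = 5.984×10^8 km.
The Hohmann ellipse has a_t = (r₁ + r₂)/2 = 3.498396×10^8 km.
Transfer time t = π√(a_t³/μ) = 5.6431×10^7 s.
The target's mean motion on its circular orbit is ω₂ = √(μ/r₂³) = 2.4886×10^-8 rad/s.
Angle swept by the target during transfer: ω₂·t = 1.4043 rad = 80.46°.
The interplanetary probe traverses 180° on the transfer ellipse, so the target must lead by 180° − 80.46° = 99.5°.

φ = 99.5°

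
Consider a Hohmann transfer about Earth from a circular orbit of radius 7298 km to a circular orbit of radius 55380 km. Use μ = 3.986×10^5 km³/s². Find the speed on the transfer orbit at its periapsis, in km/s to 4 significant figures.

Semi-major axis of the transfer orbit: a_t = (7298 + 55380)/2 = 31339 km.
The periapsis of the transfer ellipse is at r = 7298 km.
From the vis-viva equation, v = √[μ(2/r − 1/a_t)] = 9.824 km/s.

v = 9.824 km/s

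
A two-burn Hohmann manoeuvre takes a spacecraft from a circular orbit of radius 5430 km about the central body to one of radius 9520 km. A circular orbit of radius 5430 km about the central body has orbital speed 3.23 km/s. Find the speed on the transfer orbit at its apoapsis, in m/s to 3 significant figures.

v = 2080 m/s

From the circular-orbit relation v² = μ/r at r = 5430 km: μ = v²r = (3.23)² × 5430 = 56650.6 km³/s².
The Hohmann ellipse has a_t = (r₁ + r₂)/2 = 7475 km.
The apoapsis of the transfer ellipse is at r = 9520 km.
Applying v² = μ(2/r − 1/a_t): v = 2.079 km/s.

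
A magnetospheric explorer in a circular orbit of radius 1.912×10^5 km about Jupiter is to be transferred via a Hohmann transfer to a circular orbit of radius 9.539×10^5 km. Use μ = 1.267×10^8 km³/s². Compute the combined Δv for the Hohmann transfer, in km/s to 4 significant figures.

Transfer-ellipse semi-major axis a_t = (r₁ + r₂)/2 = (1.912×10^5 + 9.539×10^5)/2 = 5.7255×10^5 km.
At r₁ the circular-orbit speed is v₁ = √(μ/r₁) = 25.742 km/s.
On the transfer ellipse at r₁, vis-viva equation gives v_p = √[μ(2/r₁ − 1/a_t)] = 33.227 km/s.
First burn Δv₁ = |v_p − v₁| = 7.485 km/s.
At r₂, v₂ = √(μ/r₂) = 11.525 km/s.
Transfer-orbit speed at r₂: v_a = √[μ(2/r₂ − 1/a_t)] = 6.6600 km/s.
Second burn Δv₂ = |v₂ − v_a| = 4.865 km/s.
Total Δv = Δv₁ + Δv₂ = 12.35 km/s.

Δv = 12.35 km/s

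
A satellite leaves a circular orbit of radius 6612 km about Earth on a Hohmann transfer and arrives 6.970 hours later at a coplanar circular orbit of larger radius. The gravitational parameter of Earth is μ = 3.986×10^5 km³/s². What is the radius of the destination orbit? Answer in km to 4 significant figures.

r₂ = 52200 km

Transfer time t = 6.970 hours = 25092 s, and t = π√(a_t³/μ).
So a_t = (μ t²/π²)^(1/3) = (3.986×10^5 × (25092)² / π²)^(1/3) = 29406 km.
Since a_t = (r₁ + r₂)/2, r₂ = 2a_t − r₁ = 2×29406 − 6612 = 52200 km.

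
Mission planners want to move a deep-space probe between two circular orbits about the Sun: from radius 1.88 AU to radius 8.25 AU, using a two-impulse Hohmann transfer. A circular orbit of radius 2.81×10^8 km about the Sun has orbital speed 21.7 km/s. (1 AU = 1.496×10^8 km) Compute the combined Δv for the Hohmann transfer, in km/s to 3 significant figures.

From the circular-orbit relation v² = μ/r at r = 2.81×10^8 km: μ = v²r = (21.7)² × 2.81×10^8 = 1.32320×10^11 km³/s².
In km: r₁ = 1.88 × 1.496×10^8 = 2.81248×10^8 km; r₂ = 8.25 × 1.496×10^8 = 1.2342×10^9 km.
Transfer-ellipse semi-major axis a_t = (r₁ + r₂)/2 = (2.81248×10^8 + 1.2342×10^9)/2 = 7.57724×10^8 km.
At r₁ the circular-orbit speed is v₁ = √(μ/r₁) = 21.6904 km/s.
On the transfer ellipse at r₁, vis-viva equation gives v_p = √[μ(2/r₁ − 1/a_t)] = 27.6825 km/s.
First burn Δv₁ = |v_p − v₁| = 5.992 km/s.
Circular speed at r₂: v₂ = √(μ/r₂) = 10.354 km/s.
Transfer-orbit speed at r₂: v_a = √[μ(2/r₂ − 1/a_t)] = 6.3083 km/s.
Second burn Δv₂ = |v₂ − v_a| = 4.046 km/s.
Δv = Δv₁ + Δv₂ = 5.992 + 4.046 = 10.04 km/s.

Δv = 10.0 km/s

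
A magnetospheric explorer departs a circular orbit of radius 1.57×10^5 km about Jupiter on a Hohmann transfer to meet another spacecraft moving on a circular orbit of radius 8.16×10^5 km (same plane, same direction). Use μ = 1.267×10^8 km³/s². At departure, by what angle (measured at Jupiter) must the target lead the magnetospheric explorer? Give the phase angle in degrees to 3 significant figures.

φ = 97.1°

The Hohmann ellipse has a_t = (r₁ + r₂)/2 = 4.865×10^5 km.
The half-period of the transfer ellipse is t = π√(a_t³/μ) = 94710 s.
Target angular speed ω₂ = √(μ/r₂³) = 1.527×10^-5 rad/s.
Angle swept by the target during transfer: ω₂·t = 1.4462 rad = 82.86°.
Arrival is 180° from departure on the ellipse, so φ = 180° − 82.86° = 97.1°.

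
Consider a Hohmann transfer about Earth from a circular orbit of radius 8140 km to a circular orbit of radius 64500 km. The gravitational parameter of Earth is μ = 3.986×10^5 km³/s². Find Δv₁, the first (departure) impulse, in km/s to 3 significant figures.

The Hohmann ellipse has a_t = (r₁ + r₂)/2 = 36320 km.
On the circular orbit at r = 8140 km, v_c = √(μ/r) = 6.9977 km/s.
Vis-viva on the transfer ellipse at r = 8140 km gives v_t = √[μ(2/r − 1/a_t)] = 9.3253 km/s.
Δv₁ = |v_t − v_c| = |9.3253 − 6.9977| = 2.328 km/s.

Δv₁ = 2.33 km/s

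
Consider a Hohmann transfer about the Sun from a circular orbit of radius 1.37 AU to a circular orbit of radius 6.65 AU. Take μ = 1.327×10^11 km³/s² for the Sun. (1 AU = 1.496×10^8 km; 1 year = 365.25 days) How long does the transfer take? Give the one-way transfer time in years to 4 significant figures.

t = 4.015 years

In km: r₁ = 1.37 × 1.496×10^8 = 2.04952×10^8 km; r₂ = 6.65 × 1.496×10^8 = 9.9484×10^8 km.
Semi-major axis of the transfer orbit: a_t = (2.04952×10^8 + 9.9484×10^8)/2 = 5.99896×10^8 km.
By Kepler's third law the transfer-orbit period is T = 2π√(a_t³/μ), so t = T/2 = 1.267×10^8 s.
Converting: 1.267×10^8 s ÷ 3.15576×10^7 s/year (365.25 × 86400) = 4.015 years.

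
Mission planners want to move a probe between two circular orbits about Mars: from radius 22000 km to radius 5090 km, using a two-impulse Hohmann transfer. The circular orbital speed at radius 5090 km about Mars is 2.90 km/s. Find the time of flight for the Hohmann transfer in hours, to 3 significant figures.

t = 6.65 hours

From the circular-orbit relation v² = μ/r at r = 5090 km: μ = v²r = (2.90)² × 5090 = 42806.9 km³/s².
Semi-major axis of the transfer orbit: a_t = (22000 + 5090)/2 = 13545 km.
Transfer time t = π√(a_t³/μ) = π√((13545)³ / 42806.9) = 23940 s.
Converting: 23940 s ÷ 3600 s/hour = 6.65 hours.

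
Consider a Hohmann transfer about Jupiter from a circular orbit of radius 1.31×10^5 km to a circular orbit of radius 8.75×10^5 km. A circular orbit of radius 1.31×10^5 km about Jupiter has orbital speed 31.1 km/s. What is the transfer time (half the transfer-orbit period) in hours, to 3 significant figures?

From the circular-orbit relation v² = μ/r at r = 1.31×10^5 km: μ = v²r = (31.1)² × 1.31×10^5 = 1.26705×10^8 km³/s².
Semi-major axis of the transfer orbit: a_t = (1.310×10^5 + 8.750×10^5)/2 = 5.030×10^5 km.
Transfer time t = π√(a_t³/μ) = π√((5.030×10^5)³ / 1.26705×10^8) = 99560 s.
Converting: 99560 s ÷ 3600 s/hour = 27.7 hours.

t = 27.7 hours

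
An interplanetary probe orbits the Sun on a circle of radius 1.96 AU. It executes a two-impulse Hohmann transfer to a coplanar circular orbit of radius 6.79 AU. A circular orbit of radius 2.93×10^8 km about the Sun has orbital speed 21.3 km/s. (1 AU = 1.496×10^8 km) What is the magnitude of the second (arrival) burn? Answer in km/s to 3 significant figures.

From the circular-orbit relation v² = μ/r at r = 2.93×10^8 km: μ = v²r = (21.3)² × 2.93×10^8 = 1.32931×10^11 km³/s².
In km: r₁ = 1.96 × 1.496×10^8 = 2.93216×10^8 km; r₂ = 6.79 × 1.496×10^8 = 1.015784×10^9 km.
The Hohmann ellipse has a_t = (r₁ + r₂)/2 = 6.545×10^8 km.
Circular speed at r = 1.015784×10^9 km: v_c = √(μ/r) = 11.44 km/s.
Transfer-orbit speed at the same r (vis-viva, a = a_t): v_t = √[μ(2/r − 1/a_t)] = 7.657 km/s.
Δv₂ = |v_t − v_c| = |7.657 − 11.44| = 3.783 km/s.

Δv₂ = 3.78 km/s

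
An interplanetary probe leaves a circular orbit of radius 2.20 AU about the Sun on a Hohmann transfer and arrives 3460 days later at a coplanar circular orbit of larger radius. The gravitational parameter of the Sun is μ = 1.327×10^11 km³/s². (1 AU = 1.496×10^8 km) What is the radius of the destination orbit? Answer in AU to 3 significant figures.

In km: r₁ = 2.20 × 1.496×10^8 = 3.2912×10^8 km.
Transfer time t = 3460 days = 2.98944×10^8 s, and t = π√(a_t³/μ).
So a_t = (μ t²/π²)^(1/3) = (1.327×10^11 × (2.98944×10^8)² / π²)^(1/3) = 1.0631×10^9 km.
Since a_t = (r₁ + r₂)/2, r₂ = 2a_t − r₁ = 2×1.0631×10^9 − 3.2912×10^8 = 1.79708×10^9 km.
In AU: r₂ = 1.79708×10^9 / 1.496×10^8 = 12.0 AU.

r₂ = 12.0 AU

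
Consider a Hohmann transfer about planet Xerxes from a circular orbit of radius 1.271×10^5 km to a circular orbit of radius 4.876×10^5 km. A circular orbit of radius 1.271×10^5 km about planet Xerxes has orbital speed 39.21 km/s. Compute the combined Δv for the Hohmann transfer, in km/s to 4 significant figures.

From the circular-orbit relation v² = μ/r at r = 1.271×10^5 km: μ = v²r = (39.21)² × 1.271×10^5 = 1.95407×10^8 km³/s².
Semi-major axis of the transfer orbit: a_t = (1.271×10^5 + 4.876×10^5)/2 = 3.0735×10^5 km.
At r₁ the circular-orbit speed is v₁ = √(μ/r₁) = 39.210 km/s.
Transfer-orbit speed at r₁ (vis-viva): v_p = √[μ(2/r₁ − 1/a_t)] = 49.387 km/s.
First burn Δv₁ = |v_p − v₁| = 10.177 km/s.
At r₂, v₂ = √(μ/r₂) = 20.0188 km/s.
Transfer-orbit speed at r₂: v_a = √[μ(2/r₂ − 1/a_t)] = 12.8734 km/s.
Second burn Δv₂ = |v₂ − v_a| = 7.1454 km/s.
Total Δv = Δv₁ + Δv₂ = 17.32 km/s.

Δv = 17.32 km/s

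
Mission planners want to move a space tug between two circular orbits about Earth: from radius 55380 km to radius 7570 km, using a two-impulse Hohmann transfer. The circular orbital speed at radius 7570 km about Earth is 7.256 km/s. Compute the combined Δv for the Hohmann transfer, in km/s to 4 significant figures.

From the circular-orbit relation v² = μ/r at r = 7570 km: μ = v²r = (7.256)² × 7570 = 3.98557×10^5 km³/s².
Transfer-ellipse semi-major axis a_t = (r₁ + r₂)/2 = (55380 + 7570)/2 = 31475 km.
Circular speed at r₁: v₁ = √(μ/r₁) = √(3.98557×10^5/55380) = 2.683 km/s.
Transfer-orbit speed at r₁ (v² = μ(2/r − 1/a)): v_a = √[μ(2/r₁ − 1/a_t)] = 1.316 km/s.
First burn Δv₁ = |v_a − v₁| = 1.367 km/s.
At r₂, v₂ = √(μ/r₂) = 7.256 km/s.
Transfer-orbit speed at r₂: v_p = √[μ(2/r₂ − 1/a_t)] = 9.625 km/s.
Second burn Δv₂ = |v₂ − v_p| = 2.369 km/s.
Total Δv = Δv₁ + Δv₂ = 3.736 km/s.

Δv = 3.736 km/s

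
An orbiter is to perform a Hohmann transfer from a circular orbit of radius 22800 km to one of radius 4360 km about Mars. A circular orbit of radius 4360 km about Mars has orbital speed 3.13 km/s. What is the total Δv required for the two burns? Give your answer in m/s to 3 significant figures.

From the circular-orbit relation v² = μ/r at r = 4360 km: μ = v²r = (3.13)² × 4360 = 42714.5 km³/s².
Transfer-ellipse semi-major axis a_t = (r₁ + r₂)/2 = (22800 + 4360)/2 = 13580 km.
Circular speed at r₁: v₁ = √(μ/r₁) = √(42714.5/22800) = 1.36874 km/s.
Transfer-orbit speed at r₁ (vis-viva): v_a = √[μ(2/r₁ − 1/a_t)] = 0.775557 km/s.
First burn Δv₁ = |v_a − v₁| = 0.5932 km/s.
Circular speed at r₂: v₂ = √(μ/r₂) = 3.1300 km/s.
Transfer-orbit speed at r₂: v_p = √[μ(2/r₂ − 1/a_t)] = 4.0557 km/s.
Second burn Δv₂ = |v₂ − v_p| = 0.9257 km/s.
Total Δv = Δv₁ + Δv₂ = 1.519 km/s.

Δv = 1520 m/s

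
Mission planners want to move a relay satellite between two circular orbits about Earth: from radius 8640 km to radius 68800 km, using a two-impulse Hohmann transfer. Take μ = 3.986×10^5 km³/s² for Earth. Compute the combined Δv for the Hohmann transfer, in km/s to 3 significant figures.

Δv = 3.53 km/s

Transfer-ellipse semi-major axis a_t = (r₁ + r₂)/2 = (8640 + 68800)/2 = 38720 km.
At r₁ the circular-orbit speed is v₁ = √(μ/r₁) = 6.792 km/s.
Transfer-orbit speed at r₁ (vis-viva): v_p = √[μ(2/r₁ − 1/a_t)] = 9.054 km/s.
First burn Δv₁ = |v_p − v₁| = 2.262 km/s.
At r₂, v₂ = √(μ/r₂) = 2.407 km/s.
Transfer-orbit speed at r₂: v_a = √[μ(2/r₂ − 1/a_t)] = 1.137 km/s.
Second burn Δv₂ = |v₂ − v_a| = 1.270 km/s.
Total Δv = Δv₁ + Δv₂ = 3.532 km/s.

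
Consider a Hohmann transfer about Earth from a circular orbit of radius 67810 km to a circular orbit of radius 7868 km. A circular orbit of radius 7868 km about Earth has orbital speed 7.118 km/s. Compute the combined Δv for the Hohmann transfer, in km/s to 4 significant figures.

From the circular-orbit relation v² = μ/r at r = 7868 km: μ = v²r = (7.118)² × 7868 = 3.98639×10^5 km³/s².
The Hohmann ellipse has a_t = (r₁ + r₂)/2 = 37839 km.
At r₁ the circular-orbit speed is v₁ = √(μ/r₁) = 2.425 km/s.
Transfer-orbit speed at r₁ (vis-viva): v_a = √[μ(2/r₁ − 1/a_t)] = 1.106 km/s.
First burn Δv₁ = |v_a − v₁| = 1.319 km/s.
Circular speed at r₂: v₂ = √(μ/r₂) = 7.118 km/s.
Transfer-orbit speed at r₂: v_p = √[μ(2/r₂ − 1/a_t)] = 9.529 km/s.
Second burn Δv₂ = |v₂ − v_p| = 2.411 km/s.
Δv = Δv₁ + Δv₂ = 1.319 + 2.411 = 3.730 km/s.

Δv = 3.730 km/s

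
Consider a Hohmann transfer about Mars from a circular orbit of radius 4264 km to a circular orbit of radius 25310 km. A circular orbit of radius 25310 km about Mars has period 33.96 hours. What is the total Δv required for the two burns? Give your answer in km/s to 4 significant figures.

Δv = 1.579 km/s

From Kepler's third law T² = 4π²r³/μ at r = 25310 km, T = 33.96 hours = 33.96 × 3600 s = 1.22256×10^5 s: μ = 4π²r³/T² = 42824.8 km³/s².
Semi-major axis of the transfer orbit: a_t = (4264 + 25310)/2 = 14787 km.
Circular speed at r₁: v₁ = √(μ/r₁) = √(42824.8/4264) = 3.169 km/s.
Transfer-orbit speed at r₁ (vis-viva equation): v_p = √[μ(2/r₁ − 1/a_t)] = 4.146 km/s.
First burn Δv₁ = |v_p − v₁| = 0.9770 km/s.
Circular speed at r₂: v₂ = √(μ/r₂) = 1.3008 km/s.
Transfer-orbit speed at r₂: v_a = √[μ(2/r₂ − 1/a_t)] = 0.69851 km/s.
Second burn Δv₂ = |v₂ − v_a| = 0.6023 km/s.
Total Δv = Δv₁ + Δv₂ = 1.579 km/s.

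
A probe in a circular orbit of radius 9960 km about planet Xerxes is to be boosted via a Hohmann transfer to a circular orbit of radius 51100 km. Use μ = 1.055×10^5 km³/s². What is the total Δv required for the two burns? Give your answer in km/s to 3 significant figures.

Δv = 1.57 km/s

Transfer-ellipse semi-major axis a_t = (r₁ + r₂)/2 = (9960 + 51100)/2 = 30530 km.
At r₁ the circular-orbit speed is v₁ = √(μ/r₁) = 3.255 km/s.
On the transfer ellipse at r₁, vis-viva gives v_p = √[μ(2/r₁ − 1/a_t)] = 4.211 km/s.
First burn Δv₁ = |v_p − v₁| = 0.9560 km/s.
Circular speed at r₂: v₂ = √(μ/r₂) = 1.4369 km/s.
Transfer-orbit speed at r₂: v_a = √[μ(2/r₂ − 1/a_t)] = 0.82070 km/s.
Second burn Δv₂ = |v₂ − v_a| = 0.6162 km/s.
Total Δv = Δv₁ + Δv₂ = 1.572 km/s.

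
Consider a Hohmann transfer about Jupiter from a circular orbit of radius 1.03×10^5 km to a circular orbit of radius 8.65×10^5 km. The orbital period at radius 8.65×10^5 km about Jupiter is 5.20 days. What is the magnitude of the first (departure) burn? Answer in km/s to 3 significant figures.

From Kepler's third law T² = 4π²r³/μ at r = 8.65×10^5 km, T = 5.20 days = 5.20 × 86400 s = 4.4928×10^5 s: μ = 4π²r³/T² = 1.26583×10^8 km³/s².
Semi-major axis of the transfer orbit: a_t = (1.030×10^5 + 8.650×10^5)/2 = 4.840×10^5 km.
Circular speed at r = 1.030×10^5 km: v_c = √(μ/r) = 35.06 km/s.
Transfer-orbit speed at the same r (vis-viva, a = a_t): v_t = √[μ(2/r − 1/a_t)] = 46.87 km/s.
Δv₁ = |v_t − v_c| = |46.87 − 35.06| = 11.81 km/s.

Δv₁ = 11.8 km/s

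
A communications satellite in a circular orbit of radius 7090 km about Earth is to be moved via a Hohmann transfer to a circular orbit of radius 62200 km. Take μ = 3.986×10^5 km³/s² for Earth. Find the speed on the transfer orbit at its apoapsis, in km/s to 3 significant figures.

v = 1.15 km/s

Transfer-ellipse semi-major axis a_t = (r₁ + r₂)/2 = (7090 + 62200)/2 = 34645 km.
The apoapsis of the transfer ellipse is at r = 62200 km.
Applying v² = μ(2/r − 1/a_t): v = 1.145 km/s.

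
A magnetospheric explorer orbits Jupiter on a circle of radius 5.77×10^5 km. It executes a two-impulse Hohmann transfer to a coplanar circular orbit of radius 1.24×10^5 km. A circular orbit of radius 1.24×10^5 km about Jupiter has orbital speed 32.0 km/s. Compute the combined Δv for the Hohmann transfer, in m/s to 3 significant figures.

Δv = 15100 m/s

From the circular-orbit relation v² = μ/r at r = 1.24×10^5 km: μ = v²r = (32.0)² × 1.24×10^5 = 1.26976×10^8 km³/s².
Transfer-ellipse semi-major axis a_t = (r₁ + r₂)/2 = (5.770×10^5 + 1.240×10^5)/2 = 3.505×10^5 km.
At r₁ the circular-orbit speed is v₁ = √(μ/r₁) = 14.8345 km/s.
Transfer-orbit speed at r₁ (vis-viva equation): v_a = √[μ(2/r₁ − 1/a_t)] = 8.82348 km/s.
First burn Δv₁ = |v_a − v₁| = 6.011 km/s.
Circular speed at r₂: v₂ = √(μ/r₂) = 32.000 km/s.
Transfer-orbit speed at r₂: v_p = √[μ(2/r₂ − 1/a_t)] = 41.058 km/s.
Second burn Δv₂ = |v₂ − v_p| = 9.058 km/s.
Δv = Δv₁ + Δv₂ = 6.011 + 9.058 = 15.07 km/s.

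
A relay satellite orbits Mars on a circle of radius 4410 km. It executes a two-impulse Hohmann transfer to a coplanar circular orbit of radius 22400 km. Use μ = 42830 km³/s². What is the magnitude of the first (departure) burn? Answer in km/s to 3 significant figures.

Semi-major axis of the transfer orbit: a_t = (4410 + 22400)/2 = 13405 km.
On the circular orbit at r = 4410 km, v_c = √(μ/r) = 3.1164 km/s.
Transfer-orbit speed at the same r (vis-viva, a = a_t): v_t = √[μ(2/r − 1/a_t)] = 4.0285 km/s.
Δv₁ = |v_t − v_c| = |4.0285 − 3.1164| = 0.9121 km/s.

Δv₁ = 0.912 km/s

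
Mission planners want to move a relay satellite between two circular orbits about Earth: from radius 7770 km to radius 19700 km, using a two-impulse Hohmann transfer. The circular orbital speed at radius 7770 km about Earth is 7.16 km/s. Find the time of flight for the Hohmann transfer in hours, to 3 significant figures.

t = 2.23 hours

From the circular-orbit relation v² = μ/r at r = 7770 km: μ = v²r = (7.16)² × 7770 = 3.98334×10^5 km³/s².
The Hohmann ellipse has a_t = (r₁ + r₂)/2 = 13735 km.
By Kepler's third law the transfer-orbit period is T = 2π√(a_t³/μ), so t = T/2 = 8013 s.
Converting: 8013 s ÷ 3600 s/hour = 2.23 hours.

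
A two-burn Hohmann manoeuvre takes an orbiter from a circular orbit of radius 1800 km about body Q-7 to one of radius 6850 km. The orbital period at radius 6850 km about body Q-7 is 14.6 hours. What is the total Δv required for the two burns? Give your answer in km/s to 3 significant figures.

From Kepler's third law T² = 4π²r³/μ at r = 6850 km, T = 14.6 hours = 14.6 × 3600 s = 52560 s: μ = 4π²r³/T² = 4593.26 km³/s².
Transfer-ellipse semi-major axis a_t = (r₁ + r₂)/2 = (1800 + 6850)/2 = 4325 km.
At r₁ the circular-orbit speed is v₁ = √(μ/r₁) = 1.59744 km/s.
On the transfer ellipse at r₁, v² = μ(2/r − 1/a) gives v_p = √[μ(2/r₁ − 1/a_t)] = 2.01037 km/s.
First burn Δv₁ = |v_p − v₁| = 0.4129 km/s.
At r₂, v₂ = √(μ/r₂) = 0.8189 km/s.
Transfer-orbit speed at r₂: v_a = √[μ(2/r₂ − 1/a_t)] = 0.5283 km/s.
Second burn Δv₂ = |v₂ − v_a| = 0.2906 km/s.
Δv = Δv₁ + Δv₂ = 0.4129 + 0.2906 = 0.7035 km/s.

Δv = 0.704 km/s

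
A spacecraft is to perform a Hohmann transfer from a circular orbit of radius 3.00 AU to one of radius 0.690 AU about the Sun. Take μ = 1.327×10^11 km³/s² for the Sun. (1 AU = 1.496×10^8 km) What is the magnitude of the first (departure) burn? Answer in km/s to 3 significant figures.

Δv₁ = 6.68 km/s

In km: r₁ = 3.00 × 1.496×10^8 = 4.488×10^8 km; r₂ = 0.690 × 1.496×10^8 = 1.03224×10^8 km.
The Hohmann ellipse has a_t = (r₁ + r₂)/2 = 2.76012×10^8 km.
Circular speed at r = 4.488×10^8 km: v_c = √(μ/r) = 17.20 km/s.
Transfer-orbit speed at the same r (vis-viva, a = a_t): v_t = √[μ(2/r − 1/a_t)] = 10.52 km/s.
Δv₁ = |v_t − v_c| = |10.52 − 17.20| = 6.680 km/s.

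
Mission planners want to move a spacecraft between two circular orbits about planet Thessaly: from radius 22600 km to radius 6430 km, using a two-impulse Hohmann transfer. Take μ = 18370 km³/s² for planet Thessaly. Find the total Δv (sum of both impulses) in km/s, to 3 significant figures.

Transfer-ellipse semi-major axis a_t = (r₁ + r₂)/2 = (22600 + 6430)/2 = 14515 km.
At r₁ the circular-orbit speed is v₁ = √(μ/r₁) = 0.90157 km/s.
On the transfer ellipse at r₁, vis-viva equation gives v_a = √[μ(2/r₁ − 1/a_t)] = 0.60006 km/s.
First burn Δv₁ = |v_a − v₁| = 0.30151 km/s.
Circular speed at r₂: v₂ = √(μ/r₂) = 1.69024 km/s.
Transfer-orbit speed at r₂: v_p = √[μ(2/r₂ − 1/a_t)] = 2.10909 km/s.
Second burn Δv₂ = |v₂ − v_p| = 0.41885 km/s.
Δv = Δv₁ + Δv₂ = 0.30151 + 0.41885 = 0.7204 km/s.

Δv = 0.720 km/s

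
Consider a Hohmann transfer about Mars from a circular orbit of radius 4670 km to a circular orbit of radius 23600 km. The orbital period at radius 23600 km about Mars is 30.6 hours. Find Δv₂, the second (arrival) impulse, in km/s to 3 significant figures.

Δv₂ = 0.572 km/s

From Kepler's third law T² = 4π²r³/μ at r = 23600 km, T = 30.6 hours = 30.6 × 3600 s = 1.1016×10^5 s: μ = 4π²r³/T² = 42761.0 km³/s².
Transfer-ellipse semi-major axis a_t = (r₁ + r₂)/2 = (4670 + 23600)/2 = 14135 km.
On the circular orbit at r = 23600 km, v_c = √(μ/r) = 1.3461 km/s.
Vis-viva on the transfer ellipse at r = 23600 km gives v_t = √[μ(2/r − 1/a_t)] = 0.77371 km/s.
Δv₂ = |v_t − v_c| = |0.77371 − 1.3461| = 0.5724 km/s.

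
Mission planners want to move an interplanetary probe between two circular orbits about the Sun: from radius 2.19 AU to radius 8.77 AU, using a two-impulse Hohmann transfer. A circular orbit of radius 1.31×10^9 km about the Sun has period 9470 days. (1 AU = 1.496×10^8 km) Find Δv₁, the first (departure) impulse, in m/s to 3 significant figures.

Δv₁ = 5330 m/s

From Kepler's third law T² = 4π²r³/μ at r = 1.31×10^9 km, T = 9470 days = 9470 × 86400 s = 8.18208×10^8 s: μ = 4π²r³/T² = 1.32570×10^11 km³/s².
In km: r₁ = 2.19 × 1.496×10^8 = 3.27624×10^8 km; r₂ = 8.77 × 1.496×10^8 = 1.311992×10^9 km.
The Hohmann ellipse has a_t = (r₁ + r₂)/2 = 8.19808×10^8 km.
On the circular orbit at r = 3.27624×10^8 km, v_c = √(μ/r) = 20.1157 km/s.
Vis-viva on the transfer ellipse at r = 3.27624×10^8 km gives v_t = √[μ(2/r − 1/a_t)] = 25.4475 km/s.
Δv₁ = |v_t − v_c| = |25.4475 − 20.1157| = 5.332 km/s.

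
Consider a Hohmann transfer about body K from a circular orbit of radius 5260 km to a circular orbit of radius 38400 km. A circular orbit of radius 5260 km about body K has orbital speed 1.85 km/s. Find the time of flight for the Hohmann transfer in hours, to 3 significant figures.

From the circular-orbit relation v² = μ/r at r = 5260 km: μ = v²r = (1.85)² × 5260 = 18002.4 km³/s².
The Hohmann ellipse has a_t = (r₁ + r₂)/2 = 21830 km.
By Kepler's third law the transfer-orbit period is T = 2π√(a_t³/μ), so t = T/2 = 75520 s.
Converting: 75520 s ÷ 3600 s/hour = 21.0 hours.

t = 21.0 hours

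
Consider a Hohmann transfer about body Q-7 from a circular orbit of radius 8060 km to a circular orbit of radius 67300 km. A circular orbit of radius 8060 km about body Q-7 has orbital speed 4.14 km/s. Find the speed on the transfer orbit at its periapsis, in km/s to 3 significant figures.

From the circular-orbit relation v² = μ/r at r = 8060 km: μ = v²r = (4.14)² × 8060 = 1.38145×10^5 km³/s².
Semi-major axis of the transfer orbit: a_t = (8060 + 67300)/2 = 37680 km.
The periapsis of the transfer ellipse is at r = 8060 km.
Applying v² = μ(2/r − 1/a_t): v = 5.533 km/s.

v = 5.53 km/s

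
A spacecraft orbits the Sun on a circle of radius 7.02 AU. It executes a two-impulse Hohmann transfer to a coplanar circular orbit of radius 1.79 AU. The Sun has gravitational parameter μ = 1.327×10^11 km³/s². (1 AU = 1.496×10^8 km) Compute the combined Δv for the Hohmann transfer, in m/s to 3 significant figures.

Δv = 9920 m/s

In km: r₁ = 7.02 × 1.496×10^8 = 1.050192×10^9 km; r₂ = 1.79 × 1.496×10^8 = 2.67784×10^8 km.
The Hohmann ellipse has a_t = (r₁ + r₂)/2 = 6.58988×10^8 km.
Circular speed at r₁: v₁ = √(μ/r₁) = √(1.327×10^11/1.050192×10^9) = 11.241 km/s.
Transfer-orbit speed at r₁ (vis-viva equation): v_a = √[μ(2/r₁ − 1/a_t)] = 7.1656 km/s.
First burn Δv₁ = |v_a − v₁| = 4.075 km/s.
At r₂, v₂ = √(μ/r₂) = 22.261 km/s.
Transfer-orbit speed at r₂: v_p = √[μ(2/r₂ − 1/a_t)] = 28.102 km/s.
Second burn Δv₂ = |v₂ − v_p| = 5.841 km/s.
Total Δv = Δv₁ + Δv₂ = 9.916 km/s.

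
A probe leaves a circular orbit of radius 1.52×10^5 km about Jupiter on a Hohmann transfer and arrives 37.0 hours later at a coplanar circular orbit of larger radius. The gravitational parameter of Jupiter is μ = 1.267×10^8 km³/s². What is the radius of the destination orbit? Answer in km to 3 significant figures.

r₂ = 1.07×10^6 km

Transfer time t = 37.0 hours = 1.332×10^5 s, and t = π√(a_t³/μ).
So a_t = (μ t²/π²)^(1/3) = (1.267×10^8 × (1.332×10^5)² / π²)^(1/3) = 6.1070×10^5 km.
Since a_t = (r₁ + r₂)/2, r₂ = 2a_t − r₁ = 2×6.1070×10^5 − 1.520×10^5 = 1.0694×10^6 km.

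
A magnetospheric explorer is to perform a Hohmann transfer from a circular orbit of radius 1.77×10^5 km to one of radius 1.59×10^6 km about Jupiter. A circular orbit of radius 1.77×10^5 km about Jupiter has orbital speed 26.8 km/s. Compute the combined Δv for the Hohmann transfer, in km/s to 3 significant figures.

Δv = 14.1 km/s

From the circular-orbit relation v² = μ/r at r = 1.77×10^5 km: μ = v²r = (26.8)² × 1.77×10^5 = 1.27128×10^8 km³/s².
The Hohmann ellipse has a_t = (r₁ + r₂)/2 = 8.835×10^5 km.
Circular speed at r₁: v₁ = √(μ/r₁) = √(1.27128×10^8/1.770×10^5) = 26.800 km/s.
Transfer-orbit speed at r₁ (vis-viva equation): v_p = √[μ(2/r₁ − 1/a_t)] = 35.953 km/s.
First burn Δv₁ = |v_p − v₁| = 9.153 km/s.
At r₂, v₂ = √(μ/r₂) = 8.94176 km/s.
Transfer-orbit speed at r₂: v_a = √[μ(2/r₂ − 1/a_t)] = 4.00227 km/s.
Second burn Δv₂ = |v₂ − v_a| = 4.939 km/s.
Total Δv = Δv₁ + Δv₂ = 14.09 km/s.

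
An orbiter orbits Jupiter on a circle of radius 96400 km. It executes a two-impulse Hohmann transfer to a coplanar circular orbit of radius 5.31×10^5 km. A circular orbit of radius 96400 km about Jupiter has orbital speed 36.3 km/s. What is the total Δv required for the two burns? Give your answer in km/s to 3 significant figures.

Δv = 17.8 km/s

From the circular-orbit relation v² = μ/r at r = 96400 km: μ = v²r = (36.3)² × 96400 = 1.27025×10^8 km³/s².
Semi-major axis of the transfer orbit: a_t = (96400 + 5.310×10^5)/2 = 3.137×10^5 km.
At r₁ the circular-orbit speed is v₁ = √(μ/r₁) = 36.30 km/s.
Transfer-orbit speed at r₁ (vis-viva equation): v_p = √[μ(2/r₁ − 1/a_t)] = 47.23 km/s.
First burn Δv₁ = |v_p − v₁| = 10.93 km/s.
Circular speed at r₂: v₂ = √(μ/r₂) = 15.467 km/s.
Transfer-orbit speed at r₂: v_a = √[μ(2/r₂ − 1/a_t)] = 8.5739 km/s.
Second burn Δv₂ = |v₂ − v_a| = 6.893 km/s.
Total Δv = Δv₁ + Δv₂ = 17.82 km/s.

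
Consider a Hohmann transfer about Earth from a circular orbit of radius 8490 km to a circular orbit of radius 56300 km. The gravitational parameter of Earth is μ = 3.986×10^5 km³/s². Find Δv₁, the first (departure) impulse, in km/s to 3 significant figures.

Δv₁ = 2.18 km/s

Semi-major axis of the transfer orbit: a_t = (8490 + 56300)/2 = 32395 km.
Circular speed at r = 8490 km: v_c = √(μ/r) = 6.852 km/s.
Vis-viva on the transfer ellipse at r = 8490 km gives v_t = √[μ(2/r − 1/a_t)] = 9.033 km/s.
Δv₁ = |v_t − v_c| = |9.033 − 6.852| = 2.181 km/s.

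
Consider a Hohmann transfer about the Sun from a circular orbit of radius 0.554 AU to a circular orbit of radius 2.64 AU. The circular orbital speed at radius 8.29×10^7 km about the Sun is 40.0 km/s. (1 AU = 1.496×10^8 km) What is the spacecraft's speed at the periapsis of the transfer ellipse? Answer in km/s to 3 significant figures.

v = 51.4 km/s

From the circular-orbit relation v² = μ/r at r = 8.29×10^7 km: μ = v²r = (40.0)² × 8.29×10^7 = 1.32640×10^11 km³/s².
In km: r₁ = 0.554 × 1.496×10^8 = 8.28784×10^7 km; r₂ = 2.64 × 1.496×10^8 = 3.94944×10^8 km.
The Hohmann ellipse has a_t = (r₁ + r₂)/2 = 2.389112×10^8 km.
The periapsis of the transfer ellipse is at r = 8.28784×10^7 km.
Applying v² = μ(2/r − 1/a_t): v = 51.44 km/s.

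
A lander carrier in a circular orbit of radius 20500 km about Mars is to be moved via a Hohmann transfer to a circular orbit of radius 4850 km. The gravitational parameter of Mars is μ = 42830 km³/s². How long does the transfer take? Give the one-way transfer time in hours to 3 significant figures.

Transfer-ellipse semi-major axis a_t = (r₁ + r₂)/2 = (20500 + 4850)/2 = 12675 km.
By Kepler's third law the transfer-orbit period is T = 2π√(a_t³/μ), so t = T/2 = 21660 s.
Converting: 21660 s ÷ 3600 s/hour = 6.02 hours.

t = 6.02 hours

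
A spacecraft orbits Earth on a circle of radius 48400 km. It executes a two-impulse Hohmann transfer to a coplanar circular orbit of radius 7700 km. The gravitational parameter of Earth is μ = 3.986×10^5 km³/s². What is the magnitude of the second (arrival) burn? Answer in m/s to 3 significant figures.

Δv₂ = 2260 m/s

Semi-major axis of the transfer orbit: a_t = (48400 + 7700)/2 = 28050 km.
On the circular orbit at r = 7700 km, v_c = √(μ/r) = 7.195 km/s.
Transfer-orbit speed at the same r (vis-viva, a = a_t): v_t = √[μ(2/r − 1/a_t)] = 9.451 km/s.
Δv₂ = |v_t − v_c| = |9.451 − 7.195| = 2.256 km/s.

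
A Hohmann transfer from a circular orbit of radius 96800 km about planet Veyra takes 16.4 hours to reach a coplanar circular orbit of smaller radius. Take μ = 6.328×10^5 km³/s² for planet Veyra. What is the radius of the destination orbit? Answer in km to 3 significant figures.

Transfer time t = 16.4 hours = 59040 s, and t = π√(a_t³/μ).
So a_t = (μ t²/π²)^(1/3) = (6.328×10^5 × (59040)² / π²)^(1/3) = 60686 km.
Since a_t = (r₁ + r₂)/2, r₂ = 2a_t − r₁ = 2×60686 − 96800 = 24572 km.

r₂ = 24600 km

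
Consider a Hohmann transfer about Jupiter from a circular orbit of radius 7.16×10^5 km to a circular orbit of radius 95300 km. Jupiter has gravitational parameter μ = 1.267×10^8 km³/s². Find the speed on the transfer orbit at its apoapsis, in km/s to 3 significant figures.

v = 6.45 km/s

Transfer-ellipse semi-major axis a_t = (r₁ + r₂)/2 = (7.160×10^5 + 95300)/2 = 4.0565×10^5 km.
The apoapsis of the transfer ellipse is at r = 7.160×10^5 km.
Vis-viva: v = √[μ(2/r − 1/a_t)] = √[1.267×10^8 × (2/7.160×10^5 − 1/4.0565×10^5)] = 6.448 km/s.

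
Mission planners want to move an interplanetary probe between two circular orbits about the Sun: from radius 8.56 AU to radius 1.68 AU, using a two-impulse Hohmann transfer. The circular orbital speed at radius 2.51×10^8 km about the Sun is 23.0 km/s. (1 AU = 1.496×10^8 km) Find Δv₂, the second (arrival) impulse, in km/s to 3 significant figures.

From the circular-orbit relation v² = μ/r at r = 2.51×10^8 km: μ = v²r = (23.0)² × 2.51×10^8 = 1.32779×10^11 km³/s².
In km: r₁ = 8.56 × 1.496×10^8 = 1.280576×10^9 km; r₂ = 1.68 × 1.496×10^8 = 2.51328×10^8 km.
Transfer-ellipse semi-major axis a_t = (r₁ + r₂)/2 = (1.280576×10^9 + 2.51328×10^8)/2 = 7.65952×10^8 km.
Circular speed at r = 2.51328×10^8 km: v_c = √(μ/r) = 22.985 km/s.
Transfer-orbit speed at the same r (vis-viva, a = a_t): v_t = √[μ(2/r − 1/a_t)] = 29.720 km/s.
Δv₂ = |v_t − v_c| = |29.720 − 22.985| = 6.735 km/s.

Δv₂ = 6.73 km/s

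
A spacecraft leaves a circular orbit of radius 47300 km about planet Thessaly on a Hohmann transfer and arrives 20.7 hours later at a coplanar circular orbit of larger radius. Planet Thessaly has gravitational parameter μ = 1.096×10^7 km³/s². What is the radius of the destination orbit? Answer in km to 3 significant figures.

r₂ = 3.19×10^5 km

Transfer time t = 20.7 hours = 74520 s, and t = π√(a_t³/μ).
So a_t = (μ t²/π²)^(1/3) = (1.096×10^7 × (74520)² / π²)^(1/3) = 1.8338×10^5 km.
Since a_t = (r₁ + r₂)/2, r₂ = 2a_t − r₁ = 2×1.8338×10^5 − 47300 = 3.1946×10^5 km.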